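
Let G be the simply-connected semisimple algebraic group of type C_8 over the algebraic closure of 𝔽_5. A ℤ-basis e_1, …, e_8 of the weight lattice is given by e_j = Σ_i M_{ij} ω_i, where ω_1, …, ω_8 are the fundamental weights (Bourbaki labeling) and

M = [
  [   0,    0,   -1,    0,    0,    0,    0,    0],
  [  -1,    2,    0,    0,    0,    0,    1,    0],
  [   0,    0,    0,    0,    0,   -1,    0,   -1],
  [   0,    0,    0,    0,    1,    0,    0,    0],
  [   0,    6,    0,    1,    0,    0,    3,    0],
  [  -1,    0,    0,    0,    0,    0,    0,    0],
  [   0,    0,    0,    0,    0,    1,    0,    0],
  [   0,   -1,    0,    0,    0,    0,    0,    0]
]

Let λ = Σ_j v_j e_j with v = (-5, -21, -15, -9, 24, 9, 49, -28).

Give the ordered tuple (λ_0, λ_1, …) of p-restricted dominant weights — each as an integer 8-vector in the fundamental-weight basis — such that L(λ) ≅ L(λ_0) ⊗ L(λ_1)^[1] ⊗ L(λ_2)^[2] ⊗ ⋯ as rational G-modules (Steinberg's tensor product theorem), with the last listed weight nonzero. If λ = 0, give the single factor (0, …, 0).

((0, 2, 4, 4, 2, 0, 4, 1), (3, 2, 3, 4, 2, 1, 1, 4))

Compute c_i = Σ_j M_{ij} v_j with v = (-5, -21, -15, -9, 24, 9, 49, -28):
  c_1 = (0)·(-5) + (0)·(-21) + (-1)·(-15) + (0)·(-9) + 0·24 + 0·9 + 0·49 + (0)·(-28) = 15
  c_2 = (-1)·(-5) + (2)·(-21) + (0)·(-15) + (0)·(-9) + 0·24 + 0·9 + 1·49 + (0)·(-28) = 12
  c_3 = (0)·(-5) + (0)·(-21) + (0)·(-15) + (0)·(-9) + 0·24 + (-1)·(9) + 0·49 + (-1)·(-28) = 19
  c_4 = (0)·(-5) + (0)·(-21) + (0)·(-15) + (0)·(-9) + 1·24 + 0·9 + 0·49 + (0)·(-28) = 24
  c_5 = (0)·(-5) + (6)·(-21) + (0)·(-15) + (1)·(-9) + 0·24 + 0·9 + 3·49 + (0)·(-28) = 12
  c_6 = (-1)·(-5) + (0)·(-21) + (0)·(-15) + (0)·(-9) + 0·24 + 0·9 + 0·49 + (0)·(-28) = 5
  c_7 = (0)·(-5) + (0)·(-21) + (0)·(-15) + (0)·(-9) + 0·24 + 1·9 + 0·49 + (0)·(-28) = 9
  c_8 = (0)·(-5) + (-1)·(-21) + (0)·(-15) + (0)·(-9) + 0·24 + 0·9 + 0·49 + (0)·(-28) = 21
Base-5 expansion of each c_i:
  c_1 = 15 = 0·5^0 + 3·5^1
  c_2 = 12 = 2·5^0 + 2·5^1
  c_3 = 19 = 4·5^0 + 3·5^1
  c_4 = 24 = 4·5^0 + 4·5^1
  c_5 = 12 = 2·5^0 + 2·5^1
  c_6 = 5 = 0·5^0 + 1·5^1
  c_7 = 9 = 4·5^0 + 1·5^1
  c_8 = 21 = 1·5^0 + 4·5^1
λ_0 = (0, 2, 4, 4, 2, 0, 4, 1)
λ_1 = (3, 2, 3, 4, 2, 1, 1, 4)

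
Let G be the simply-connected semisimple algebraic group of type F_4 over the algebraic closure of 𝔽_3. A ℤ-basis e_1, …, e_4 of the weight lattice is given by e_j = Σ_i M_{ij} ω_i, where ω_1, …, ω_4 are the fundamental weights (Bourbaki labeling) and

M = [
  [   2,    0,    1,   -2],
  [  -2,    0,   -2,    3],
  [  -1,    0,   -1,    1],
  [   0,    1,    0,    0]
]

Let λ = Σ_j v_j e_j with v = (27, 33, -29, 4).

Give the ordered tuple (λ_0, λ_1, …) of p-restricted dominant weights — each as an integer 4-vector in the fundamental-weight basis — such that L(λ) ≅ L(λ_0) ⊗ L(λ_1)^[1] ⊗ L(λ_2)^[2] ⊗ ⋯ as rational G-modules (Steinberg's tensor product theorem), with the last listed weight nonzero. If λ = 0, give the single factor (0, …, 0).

In the fundamental-weight basis, λ has coordinates c = M·v (v = (27, 33, -29, 4)):
  c_1 = (2)·(27) + (0)·(33) + (1)·(-29) + (-2)·(4) = 17
  c_2 = (-2)·(27) + (0)·(33) + (-2)·(-29) + (3)·(4) = 16
  c_3 = (-1)·(27) + (0)·(33) + (-1)·(-29) + (1)·(4) = 6
  c_4 = (0)·(27) + (1)·(33) + (0)·(-29) + (0)·(4) = 33
Expand coordinatewise in base 3:
  c_1 = 17 = 2·3^0 + 2·3^1 + 1·3^2
  c_2 = 16 = 1·3^0 + 2·3^1 + 1·3^2
  c_3 = 6 = 0·3^0 + 2·3^1
  c_4 = 33 = 0·3^0 + 2·3^1 + 0·3^2 + 1·3^3
p-restricted factor λ_0 = (2, 1, 0, 0)
p-restricted factor λ_1 = (2, 2, 2, 2)
p-restricted factor λ_2 = (1, 1, 0, 0)
p-restricted factor λ_3 = (0, 0, 0, 1)

((2, 1, 0, 0), (2, 2, 2, 2), (1, 1, 0, 0), (0, 0, 0, 1))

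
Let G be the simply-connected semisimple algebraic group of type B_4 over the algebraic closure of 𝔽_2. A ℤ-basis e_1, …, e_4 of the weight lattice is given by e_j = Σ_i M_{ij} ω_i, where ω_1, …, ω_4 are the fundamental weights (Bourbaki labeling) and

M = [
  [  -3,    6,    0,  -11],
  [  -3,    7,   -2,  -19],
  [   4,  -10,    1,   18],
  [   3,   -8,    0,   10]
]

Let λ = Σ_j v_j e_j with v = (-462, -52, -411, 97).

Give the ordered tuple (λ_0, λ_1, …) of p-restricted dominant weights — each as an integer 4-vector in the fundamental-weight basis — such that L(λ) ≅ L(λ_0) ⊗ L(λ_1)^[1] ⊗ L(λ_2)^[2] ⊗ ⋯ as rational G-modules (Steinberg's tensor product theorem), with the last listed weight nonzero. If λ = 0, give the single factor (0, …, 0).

((1, 1, 1, 0), (1, 0, 1, 0), (1, 0, 1, 0))

Compute c_i = Σ_j M_{ij} v_j with v = (-462, -52, -411, 97):
  c_1 = (-3)·(-462) + (6)·(-52) + (0)·(-411) + (-11)·(97) = 7
  c_2 = (-3)·(-462) + (7)·(-52) + (-2)·(-411) + (-19)·(97) = 1
  c_3 = (4)·(-462) + (-10)·(-52) + (1)·(-411) + (18)·(97) = 7
  c_4 = (3)·(-462) + (-8)·(-52) + (0)·(-411) + (10)·(97) = 0
Base-2 expansion of each c_i:
  c_1 = 7 = 1·2^0 + 1·2^1 + 1·2^2
  c_2 = 1 = 1·2^0
  c_3 = 7 = 1·2^0 + 1·2^1 + 1·2^2
  c_4 = 0
Factor λ_0 = (1, 1, 1, 0)
Factor λ_1 = (1, 0, 1, 0)
Factor λ_2 = (1, 0, 1, 0)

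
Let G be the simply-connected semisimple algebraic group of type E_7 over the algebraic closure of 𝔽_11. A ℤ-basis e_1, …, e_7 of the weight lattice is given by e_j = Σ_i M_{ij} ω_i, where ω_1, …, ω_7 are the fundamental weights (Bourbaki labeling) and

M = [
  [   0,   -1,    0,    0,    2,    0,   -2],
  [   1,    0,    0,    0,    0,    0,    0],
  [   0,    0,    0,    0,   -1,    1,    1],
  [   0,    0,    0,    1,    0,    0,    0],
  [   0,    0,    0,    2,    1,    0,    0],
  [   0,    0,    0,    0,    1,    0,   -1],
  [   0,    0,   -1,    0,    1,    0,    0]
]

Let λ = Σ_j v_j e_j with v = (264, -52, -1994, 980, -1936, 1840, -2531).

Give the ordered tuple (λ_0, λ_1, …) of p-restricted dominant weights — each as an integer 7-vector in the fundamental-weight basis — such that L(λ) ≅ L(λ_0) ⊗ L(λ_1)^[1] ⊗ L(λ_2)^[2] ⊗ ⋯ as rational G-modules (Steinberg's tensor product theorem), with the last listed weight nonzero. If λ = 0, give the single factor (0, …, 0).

Change of basis e → ω: c = M·v where v = (264, -52, -1994, 980, -1936, 1840, -2531):
  c_1 = 0·264 + (-1)·(-52) + (0)·(-1994) + 0·980 + (2)·(-1936) + 0·1840 + (-2)·(-2531) = 1242
  c_2 = 1·264 + (0)·(-52) + (0)·(-1994) + 0·980 + (0)·(-1936) + 0·1840 + (0)·(-2531) = 264
  c_3 = 0·264 + (0)·(-52) + (0)·(-1994) + 0·980 + (-1)·(-1936) + 1·1840 + (1)·(-2531) = 1245
  c_4 = 0·264 + (0)·(-52) + (0)·(-1994) + 1·980 + (0)·(-1936) + 0·1840 + (0)·(-2531) = 980
  c_5 = 0·264 + (0)·(-52) + (0)·(-1994) + 2·980 + (1)·(-1936) + 0·1840 + (0)·(-2531) = 24
  c_6 = 0·264 + (0)·(-52) + (0)·(-1994) + 0·980 + (1)·(-1936) + 0·1840 + (-1)·(-2531) = 595
  c_7 = 0·264 + (0)·(-52) + (-1)·(-1994) + 0·980 + (1)·(-1936) + 0·1840 + (0)·(-2531) = 58
Writing each c_i in base p = 11:
  c_1 = 1242 = 10·11^0 + 2·11^1 + 10·11^2
  c_2 = 264 = 0·11^0 + 2·11^1 + 2·11^2
  c_3 = 1245 = 2·11^0 + 3·11^1 + 10·11^2
  c_4 = 980 = 1·11^0 + 1·11^1 + 8·11^2
  c_5 = 24 = 2·11^0 + 2·11^1
  c_6 = 595 = 1·11^0 + 10·11^1 + 4·11^2
  c_7 = 58 = 3·11^0 + 5·11^1
λ_0 = (10, 0, 2, 1, 2, 1, 3)
λ_1 = (2, 2, 3, 1, 2, 10, 5)
λ_2 = (10, 2, 10, 8, 0, 4, 0)

((10, 0, 2, 1, 2, 1, 3), (2, 2, 3, 1, 2, 10, 5), (10, 2, 10, 8, 0, 4, 0))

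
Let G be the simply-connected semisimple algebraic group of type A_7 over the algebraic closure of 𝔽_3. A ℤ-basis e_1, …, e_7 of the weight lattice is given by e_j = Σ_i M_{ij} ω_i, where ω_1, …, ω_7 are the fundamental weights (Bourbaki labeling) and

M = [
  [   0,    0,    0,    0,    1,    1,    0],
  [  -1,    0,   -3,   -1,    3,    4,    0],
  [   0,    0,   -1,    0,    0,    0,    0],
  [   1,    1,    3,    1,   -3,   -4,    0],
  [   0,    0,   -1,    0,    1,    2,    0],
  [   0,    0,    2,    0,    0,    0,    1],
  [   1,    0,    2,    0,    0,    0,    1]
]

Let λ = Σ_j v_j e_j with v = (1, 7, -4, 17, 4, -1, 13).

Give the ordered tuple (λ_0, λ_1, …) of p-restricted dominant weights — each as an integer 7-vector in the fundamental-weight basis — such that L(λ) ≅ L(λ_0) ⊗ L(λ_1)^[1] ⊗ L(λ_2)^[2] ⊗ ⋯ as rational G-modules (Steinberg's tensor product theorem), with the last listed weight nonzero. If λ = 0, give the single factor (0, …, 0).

((0, 2, 1, 2, 0, 2, 0), (1, 0, 1, 1, 2, 1, 2))

In the fundamental-weight basis, λ has coordinates c = M·v (v = (1, 7, -4, 17, 4, -1, 13)):
  c_1 = (0)·(1) + (0)·(7) + (0)·(-4) + (0)·(17) + (1)·(4) + (1)·(-1) + (0)·(13) = 3
  c_2 = (-1)·(1) + (0)·(7) + (-3)·(-4) + (-1)·(17) + (3)·(4) + (4)·(-1) + (0)·(13) = 2
  c_3 = (0)·(1) + (0)·(7) + (-1)·(-4) + (0)·(17) + (0)·(4) + (0)·(-1) + (0)·(13) = 4
  c_4 = (1)·(1) + (1)·(7) + (3)·(-4) + (1)·(17) + (-3)·(4) + (-4)·(-1) + (0)·(13) = 5
  c_5 = (0)·(1) + (0)·(7) + (-1)·(-4) + (0)·(17) + (1)·(4) + (2)·(-1) + (0)·(13) = 6
  c_6 = (0)·(1) + (0)·(7) + (2)·(-4) + (0)·(17) + (0)·(4) + (0)·(-1) + (1)·(13) = 5
  c_7 = (1)·(1) + (0)·(7) + (2)·(-4) + (0)·(17) + (0)·(4) + (0)·(-1) + (1)·(13) = 6
Writing each c_i in base p = 3:
  c_1 = 3 = 0·3^0 + 1·3^1
  c_2 = 2 = 2·3^0
  c_3 = 4 = 1·3^0 + 1·3^1
  c_4 = 5 = 2·3^0 + 1·3^1
  c_5 = 6 = 0·3^0 + 2·3^1
  c_6 = 5 = 2·3^0 + 1·3^1
  c_7 = 6 = 0·3^0 + 2·3^1
Factor λ_0 = (0, 2, 1, 2, 0, 2, 0)
Factor λ_1 = (1, 0, 1, 1, 2, 1, 2)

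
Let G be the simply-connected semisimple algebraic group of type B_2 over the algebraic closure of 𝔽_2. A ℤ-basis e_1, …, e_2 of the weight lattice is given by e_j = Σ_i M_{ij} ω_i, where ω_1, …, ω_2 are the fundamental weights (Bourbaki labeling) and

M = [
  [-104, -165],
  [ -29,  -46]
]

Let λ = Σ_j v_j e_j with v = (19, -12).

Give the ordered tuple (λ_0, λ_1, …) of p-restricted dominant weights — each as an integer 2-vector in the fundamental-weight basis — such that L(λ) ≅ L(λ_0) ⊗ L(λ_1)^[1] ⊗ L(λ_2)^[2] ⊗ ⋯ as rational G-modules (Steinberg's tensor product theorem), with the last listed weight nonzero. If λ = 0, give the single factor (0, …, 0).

Change of basis e → ω: c = M·v where v = (19, -12):
  c_1 = (-104)·(19) + (-165)·(-12) = 4
  c_2 = (-29)·(19) + (-46)·(-12) = 1
p = 2; digits c_i = Σ_j d_{ij}·2^j, 0 ≤ d_{ij} < 2:
  c_1 = 4 = 0·2^0 + 0·2^1 + 1·2^2
  c_2 = 1 = 1·2^0
p-restricted factor λ_0 = (0, 1)
p-restricted factor λ_1 = (0, 0)
p-restricted factor λ_2 = (1, 0)

((0, 1), (0, 0), (1, 0))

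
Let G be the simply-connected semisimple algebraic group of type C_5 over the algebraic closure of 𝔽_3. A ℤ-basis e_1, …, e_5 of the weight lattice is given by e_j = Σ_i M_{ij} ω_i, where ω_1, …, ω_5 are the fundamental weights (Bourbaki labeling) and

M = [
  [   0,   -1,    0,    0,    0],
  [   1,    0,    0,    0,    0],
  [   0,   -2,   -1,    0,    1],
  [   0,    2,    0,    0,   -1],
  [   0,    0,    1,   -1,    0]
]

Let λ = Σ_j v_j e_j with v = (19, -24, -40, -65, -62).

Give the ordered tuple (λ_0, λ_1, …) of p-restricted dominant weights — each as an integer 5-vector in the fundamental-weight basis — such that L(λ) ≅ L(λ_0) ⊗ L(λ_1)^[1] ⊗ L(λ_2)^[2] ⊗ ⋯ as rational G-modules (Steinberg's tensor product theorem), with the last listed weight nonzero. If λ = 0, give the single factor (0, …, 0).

In the fundamental-weight basis, λ has coordinates c = M·v (v = (19, -24, -40, -65, -62)):
  c_1 = 0·19 + (-1)·(-24) + (0)·(-40) + (0)·(-65) + (0)·(-62) = 24
  c_2 = 1·19 + (0)·(-24) + (0)·(-40) + (0)·(-65) + (0)·(-62) = 19
  c_3 = 0·19 + (-2)·(-24) + (-1)·(-40) + (0)·(-65) + (1)·(-62) = 26
  c_4 = 0·19 + (2)·(-24) + (0)·(-40) + (0)·(-65) + (-1)·(-62) = 14
  c_5 = 0·19 + (0)·(-24) + (1)·(-40) + (-1)·(-65) + (0)·(-62) = 25
Writing each c_i in base p = 3:
  c_1 = 24 = 0·3^0 + 2·3^1 + 2·3^2
  c_2 = 19 = 1·3^0 + 0·3^1 + 2·3^2
  c_3 = 26 = 2·3^0 + 2·3^1 + 2·3^2
  c_4 = 14 = 2·3^0 + 1·3^1 + 1·3^2
  c_5 = 25 = 1·3^0 + 2·3^1 + 2·3^2
Factor λ_0 = (0, 1, 2, 2, 1)
Factor λ_1 = (2, 0, 2, 1, 2)
Factor λ_2 = (2, 2, 2, 1, 2)

((0, 1, 2, 2, 1), (2, 0, 2, 1, 2), (2, 2, 2, 1, 2))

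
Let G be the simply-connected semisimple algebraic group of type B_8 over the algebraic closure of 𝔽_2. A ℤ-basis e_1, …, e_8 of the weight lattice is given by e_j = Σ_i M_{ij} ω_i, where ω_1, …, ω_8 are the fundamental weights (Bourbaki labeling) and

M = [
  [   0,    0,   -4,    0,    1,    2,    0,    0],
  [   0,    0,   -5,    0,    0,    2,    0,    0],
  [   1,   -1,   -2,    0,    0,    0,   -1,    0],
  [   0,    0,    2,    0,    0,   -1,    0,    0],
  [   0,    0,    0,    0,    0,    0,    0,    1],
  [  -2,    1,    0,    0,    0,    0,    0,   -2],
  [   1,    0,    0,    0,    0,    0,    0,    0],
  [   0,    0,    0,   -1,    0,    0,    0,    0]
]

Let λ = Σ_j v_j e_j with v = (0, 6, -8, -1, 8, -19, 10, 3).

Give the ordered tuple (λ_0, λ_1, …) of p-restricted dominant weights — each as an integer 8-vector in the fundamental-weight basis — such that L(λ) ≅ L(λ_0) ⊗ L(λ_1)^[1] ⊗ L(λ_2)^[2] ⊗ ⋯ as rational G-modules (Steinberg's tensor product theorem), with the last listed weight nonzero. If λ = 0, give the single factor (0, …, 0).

((0, 0, 0, 1, 1, 0, 0, 1), (1, 1, 0, 1, 1, 0, 0, 0))

In the fundamental-weight basis, λ has coordinates c = M·v (v = (0, 6, -8, -1, 8, -19, 10, 3)):
  c_1 = (0)·(0) + (0)·(6) + (-4)·(-8) + (0)·(-1) + (1)·(8) + (2)·(-19) + (0)·(10) + (0)·(3) = 2
  c_2 = (0)·(0) + (0)·(6) + (-5)·(-8) + (0)·(-1) + (0)·(8) + (2)·(-19) + (0)·(10) + (0)·(3) = 2
  c_3 = (1)·(0) + (-1)·(6) + (-2)·(-8) + (0)·(-1) + (0)·(8) + (0)·(-19) + (-1)·(10) + (0)·(3) = 0
  c_4 = (0)·(0) + (0)·(6) + (2)·(-8) + (0)·(-1) + (0)·(8) + (-1)·(-19) + (0)·(10) + (0)·(3) = 3
  c_5 = (0)·(0) + (0)·(6) + (0)·(-8) + (0)·(-1) + (0)·(8) + (0)·(-19) + (0)·(10) + (1)·(3) = 3
  c_6 = (-2)·(0) + (1)·(6) + (0)·(-8) + (0)·(-1) + (0)·(8) + (0)·(-19) + (0)·(10) + (-2)·(3) = 0
  c_7 = (1)·(0) + (0)·(6) + (0)·(-8) + (0)·(-1) + (0)·(8) + (0)·(-19) + (0)·(10) + (0)·(3) = 0
  c_8 = (0)·(0) + (0)·(6) + (0)·(-8) + (-1)·(-1) + (0)·(8) + (0)·(-19) + (0)·(10) + (0)·(3) = 1
p = 2; digits c_i = Σ_j d_{ij}·2^j, 0 ≤ d_{ij} < 2:
  c_1 = 2 = 0·2^0 + 1·2^1
  c_2 = 2 = 0·2^0 + 1·2^1
  c_3 = 0
  c_4 = 3 = 1·2^0 + 1·2^1
  c_5 = 3 = 1·2^0 + 1·2^1
  c_6 = 0
  c_7 = 0
  c_8 = 1 = 1·2^0
λ_0 = (0, 0, 0, 1, 1, 0, 0, 1)
λ_1 = (1, 1, 0, 1, 1, 0, 0, 0)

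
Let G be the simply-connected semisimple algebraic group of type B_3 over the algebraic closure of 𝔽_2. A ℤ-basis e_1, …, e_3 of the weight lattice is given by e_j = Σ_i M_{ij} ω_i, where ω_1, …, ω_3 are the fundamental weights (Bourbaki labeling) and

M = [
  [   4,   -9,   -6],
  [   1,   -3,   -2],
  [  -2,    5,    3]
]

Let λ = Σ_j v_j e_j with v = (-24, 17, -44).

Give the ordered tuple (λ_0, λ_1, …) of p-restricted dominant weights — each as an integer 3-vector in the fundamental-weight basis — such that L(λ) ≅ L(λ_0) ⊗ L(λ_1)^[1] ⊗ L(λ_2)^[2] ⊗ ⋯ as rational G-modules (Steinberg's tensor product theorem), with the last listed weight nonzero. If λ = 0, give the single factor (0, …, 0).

Change of basis e → ω: c = M·v where v = (-24, 17, -44):
  c_1 = (4)·(-24) + (-9)·(17) + (-6)·(-44) = 15
  c_2 = (1)·(-24) + (-3)·(17) + (-2)·(-44) = 13
  c_3 = (-2)·(-24) + 5·17 + (3)·(-44) = 1
Base-2 expansion of each c_i:
  c_1 = 15 = 1·2^0 + 1·2^1 + 1·2^2 + 1·2^3
  c_2 = 13 = 1·2^0 + 0·2^1 + 1·2^2 + 1·2^3
  c_3 = 1 = 1·2^0
λ_0 = (1, 1, 1)
λ_1 = (1, 0, 0)
λ_2 = (1, 1, 0)
λ_3 = (1, 1, 0)

((1, 1, 1), (1, 0, 0), (1, 1, 0), (1, 1, 0))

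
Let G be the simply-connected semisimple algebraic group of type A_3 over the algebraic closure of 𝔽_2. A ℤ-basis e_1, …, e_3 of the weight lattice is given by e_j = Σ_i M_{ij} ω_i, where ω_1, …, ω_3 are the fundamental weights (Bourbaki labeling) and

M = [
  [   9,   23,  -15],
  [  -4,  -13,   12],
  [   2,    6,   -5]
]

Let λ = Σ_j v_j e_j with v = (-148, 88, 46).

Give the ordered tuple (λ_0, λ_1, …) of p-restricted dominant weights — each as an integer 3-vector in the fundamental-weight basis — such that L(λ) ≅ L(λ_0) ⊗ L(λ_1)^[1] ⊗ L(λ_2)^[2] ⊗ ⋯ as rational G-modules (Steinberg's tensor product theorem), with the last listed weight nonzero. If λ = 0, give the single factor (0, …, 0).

In the fundamental-weight basis, λ has coordinates c = M·v (v = (-148, 88, 46)):
  c_1 = 9*-148 + 23*88 + -15*46 = 2
  c_2 = -4*-148 + -13*88 + 12*46 = 0
  c_3 = 2*-148 + 6*88 + -5*46 = 2
Expand coordinatewise in base 2:
  c_1 = 2 = 0·2^0 + 1·2^1
  c_2 = 0
  c_3 = 2 = 0·2^0 + 1·2^1
λ_0 = (0, 0, 0)
λ_1 = (1, 0, 1)

((0, 0, 0), (1, 0, 1))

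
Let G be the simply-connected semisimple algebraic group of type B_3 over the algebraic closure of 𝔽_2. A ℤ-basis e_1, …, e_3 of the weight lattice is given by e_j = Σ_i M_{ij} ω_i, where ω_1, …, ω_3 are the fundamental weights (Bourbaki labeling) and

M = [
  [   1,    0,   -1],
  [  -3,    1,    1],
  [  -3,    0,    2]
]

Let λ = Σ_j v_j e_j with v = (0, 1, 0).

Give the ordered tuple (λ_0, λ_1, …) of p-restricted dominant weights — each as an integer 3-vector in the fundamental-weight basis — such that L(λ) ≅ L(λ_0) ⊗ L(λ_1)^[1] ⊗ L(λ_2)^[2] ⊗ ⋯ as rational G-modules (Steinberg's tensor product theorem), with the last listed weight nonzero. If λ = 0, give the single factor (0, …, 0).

ω-coordinates c = M·v, v = (0, 1, 0):
  c_1 = 1·0 + 0·1 + (-1)·(0) = 0
  c_2 = (-3)·(0) + 1·1 + 1·0 = 1
  c_3 = (-3)·(0) + 0·1 + 2·0 = 0
Writing each c_i in base p = 2:
  c_1 = 0
  c_2 = 1 = 1·2^0
  c_3 = 0
p-restricted factor λ_0 = (0, 1, 0)

((0, 1, 0),)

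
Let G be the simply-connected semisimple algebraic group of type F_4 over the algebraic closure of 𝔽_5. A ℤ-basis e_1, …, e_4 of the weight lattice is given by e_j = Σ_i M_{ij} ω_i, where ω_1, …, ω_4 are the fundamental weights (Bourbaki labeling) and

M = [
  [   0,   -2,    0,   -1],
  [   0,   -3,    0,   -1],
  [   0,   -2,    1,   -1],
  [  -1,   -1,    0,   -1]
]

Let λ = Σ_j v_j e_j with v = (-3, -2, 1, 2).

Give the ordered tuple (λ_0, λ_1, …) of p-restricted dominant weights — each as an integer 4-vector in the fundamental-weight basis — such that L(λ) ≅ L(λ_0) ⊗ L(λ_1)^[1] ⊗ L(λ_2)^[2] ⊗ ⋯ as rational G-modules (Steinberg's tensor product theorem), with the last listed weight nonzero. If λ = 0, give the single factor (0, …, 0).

((2, 4, 3, 3),)

Compute c_i = Σ_j M_{ij} v_j with v = (-3, -2, 1, 2):
  c_1 = 0*-3 + -2*-2 + 0*1 + -1*2 = 2
  c_2 = 0*-3 + -3*-2 + 0*1 + -1*2 = 4
  c_3 = 0*-3 + -2*-2 + 1*1 + -1*2 = 3
  c_4 = -1*-3 + -1*-2 + 0*1 + -1*2 = 3
Base-5 expansion of each c_i:
  c_1 = 2 = 2·5^0
  c_2 = 4 = 4·5^0
  c_3 = 3 = 3·5^0
  c_4 = 3 = 3·5^0
λ_0 = (2, 4, 3, 3)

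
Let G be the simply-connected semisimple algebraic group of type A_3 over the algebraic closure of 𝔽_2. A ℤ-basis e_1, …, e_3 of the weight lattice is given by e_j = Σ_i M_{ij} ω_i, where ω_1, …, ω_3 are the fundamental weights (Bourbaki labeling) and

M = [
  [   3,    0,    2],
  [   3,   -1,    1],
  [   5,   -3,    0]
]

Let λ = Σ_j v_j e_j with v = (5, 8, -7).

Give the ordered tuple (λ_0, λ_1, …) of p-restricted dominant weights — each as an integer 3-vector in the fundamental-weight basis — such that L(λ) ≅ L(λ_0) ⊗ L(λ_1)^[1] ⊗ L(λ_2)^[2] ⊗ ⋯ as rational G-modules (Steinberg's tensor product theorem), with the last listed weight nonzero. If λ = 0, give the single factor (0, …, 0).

((1, 0, 1),)

Converting to the ω-basis (c_i = row i of M dotted with v = (5, 8, -7)):
  c_1 = 3*5 + 0*8 + 2*-7 = 1
  c_2 = 3*5 + -1*8 + 1*-7 = 0
  c_3 = 5*5 + -3*8 + 0*-7 = 1
p = 2; digits c_i = Σ_j d_{ij}·2^j, 0 ≤ d_{ij} < 2:
  c_1 = 1 = 1·2^0
  c_2 = 0
  c_3 = 1 = 1·2^0
p-restricted factor λ_0 = (1, 0, 1)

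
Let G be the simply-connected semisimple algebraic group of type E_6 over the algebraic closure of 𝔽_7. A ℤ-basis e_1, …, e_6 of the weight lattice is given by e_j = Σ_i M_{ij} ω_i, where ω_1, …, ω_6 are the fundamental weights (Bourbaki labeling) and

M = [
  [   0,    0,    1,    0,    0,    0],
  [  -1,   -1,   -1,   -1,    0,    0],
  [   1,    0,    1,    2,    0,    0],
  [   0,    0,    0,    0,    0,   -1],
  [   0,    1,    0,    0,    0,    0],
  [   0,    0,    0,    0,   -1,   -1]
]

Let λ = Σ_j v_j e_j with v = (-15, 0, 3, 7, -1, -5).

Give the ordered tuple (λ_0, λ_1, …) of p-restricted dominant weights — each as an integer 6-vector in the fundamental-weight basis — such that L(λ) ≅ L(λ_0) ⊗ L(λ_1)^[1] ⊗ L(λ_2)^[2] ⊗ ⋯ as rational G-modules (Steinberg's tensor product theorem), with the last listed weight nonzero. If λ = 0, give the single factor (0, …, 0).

((3, 5, 2, 5, 0, 6),)

ω-coordinates c = M·v, v = (-15, 0, 3, 7, -1, -5):
  c_1 = 0*-15 + 0*0 + 1*3 + 0*7 + 0*-1 + 0*-5 = 3
  c_2 = -1*-15 + -1*0 + -1*3 + -1*7 + 0*-1 + 0*-5 = 5
  c_3 = 1*-15 + 0*0 + 1*3 + 2*7 + 0*-1 + 0*-5 = 2
  c_4 = 0*-15 + 0*0 + 0*3 + 0*7 + 0*-1 + -1*-5 = 5
  c_5 = 0*-15 + 1*0 + 0*3 + 0*7 + 0*-1 + 0*-5 = 0
  c_6 = 0*-15 + 0*0 + 0*3 + 0*7 + -1*-1 + -1*-5 = 6
p = 7; digits c_i = Σ_j d_{ij}·7^j, 0 ≤ d_{ij} < 7:
  c_1 = 3 = 3·7^0
  c_2 = 5 = 5·7^0
  c_3 = 2 = 2·7^0
  c_4 = 5 = 5·7^0
  c_5 = 0
  c_6 = 6 = 6·7^0
Factor λ_0 = (3, 5, 2, 5, 0, 6)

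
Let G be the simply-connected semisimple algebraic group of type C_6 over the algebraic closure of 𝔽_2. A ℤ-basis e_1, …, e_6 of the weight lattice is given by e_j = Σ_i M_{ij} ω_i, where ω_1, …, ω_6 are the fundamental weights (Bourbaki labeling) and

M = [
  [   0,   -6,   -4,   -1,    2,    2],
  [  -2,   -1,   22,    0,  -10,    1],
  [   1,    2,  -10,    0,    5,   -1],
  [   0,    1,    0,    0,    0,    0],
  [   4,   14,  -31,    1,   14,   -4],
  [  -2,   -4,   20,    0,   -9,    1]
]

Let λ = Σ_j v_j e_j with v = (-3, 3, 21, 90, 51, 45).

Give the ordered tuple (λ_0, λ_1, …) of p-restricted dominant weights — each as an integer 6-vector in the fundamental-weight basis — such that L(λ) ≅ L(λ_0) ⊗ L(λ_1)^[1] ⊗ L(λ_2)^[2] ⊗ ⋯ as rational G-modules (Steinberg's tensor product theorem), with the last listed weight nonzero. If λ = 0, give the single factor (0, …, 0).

((0, 0, 1, 1, 1, 0), (0, 0, 1, 1, 1, 0))

Converting to the ω-basis (c_i = row i of M dotted with v = (-3, 3, 21, 90, 51, 45)):
  c_1 = (0)·(-3) + (-6)·(3) + (-4)·(21) + (-1)·(90) + (2)·(51) + (2)·(45) = 0
  c_2 = (-2)·(-3) + (-1)·(3) + (22)·(21) + (0)·(90) + (-10)·(51) + (1)·(45) = 0
  c_3 = (1)·(-3) + (2)·(3) + (-10)·(21) + (0)·(90) + (5)·(51) + (-1)·(45) = 3
  c_4 = (0)·(-3) + (1)·(3) + (0)·(21) + (0)·(90) + (0)·(51) + (0)·(45) = 3
  c_5 = (4)·(-3) + (14)·(3) + (-31)·(21) + (1)·(90) + (14)·(51) + (-4)·(45) = 3
  c_6 = (-2)·(-3) + (-4)·(3) + (20)·(21) + (0)·(90) + (-9)·(51) + (1)·(45) = 0
Writing each c_i in base p = 2:
  c_1 = 0
  c_2 = 0
  c_3 = 3 = 1·2^0 + 1·2^1
  c_4 = 3 = 1·2^0 + 1·2^1
  c_5 = 3 = 1·2^0 + 1·2^1
  c_6 = 0
λ_0 = (0, 0, 1, 1, 1, 0)
λ_1 = (0, 0, 1, 1, 1, 0)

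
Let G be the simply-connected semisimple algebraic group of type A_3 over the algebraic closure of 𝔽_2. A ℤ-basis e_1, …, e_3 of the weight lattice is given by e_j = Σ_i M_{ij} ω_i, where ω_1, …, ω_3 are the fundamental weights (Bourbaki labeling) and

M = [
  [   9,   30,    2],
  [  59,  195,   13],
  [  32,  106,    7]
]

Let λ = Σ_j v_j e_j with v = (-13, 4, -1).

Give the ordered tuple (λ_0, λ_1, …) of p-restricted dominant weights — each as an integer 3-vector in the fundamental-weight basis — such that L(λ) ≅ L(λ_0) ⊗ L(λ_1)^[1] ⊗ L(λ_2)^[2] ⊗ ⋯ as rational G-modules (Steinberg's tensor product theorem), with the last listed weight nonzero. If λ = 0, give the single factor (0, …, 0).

Change of basis e → ω: c = M·v where v = (-13, 4, -1):
  c_1 = (9)·(-13) + 30·4 + (2)·(-1) = 1
  c_2 = (59)·(-13) + 195·4 + (13)·(-1) = 0
  c_3 = (32)·(-13) + 106·4 + (7)·(-1) = 1
p = 2; digits c_i = Σ_j d_{ij}·2^j, 0 ≤ d_{ij} < 2:
  c_1 = 1 = 1·2^0
  c_2 = 0
  c_3 = 1 = 1·2^0
λ_0 = (1, 0, 1)

((1, 0, 1),)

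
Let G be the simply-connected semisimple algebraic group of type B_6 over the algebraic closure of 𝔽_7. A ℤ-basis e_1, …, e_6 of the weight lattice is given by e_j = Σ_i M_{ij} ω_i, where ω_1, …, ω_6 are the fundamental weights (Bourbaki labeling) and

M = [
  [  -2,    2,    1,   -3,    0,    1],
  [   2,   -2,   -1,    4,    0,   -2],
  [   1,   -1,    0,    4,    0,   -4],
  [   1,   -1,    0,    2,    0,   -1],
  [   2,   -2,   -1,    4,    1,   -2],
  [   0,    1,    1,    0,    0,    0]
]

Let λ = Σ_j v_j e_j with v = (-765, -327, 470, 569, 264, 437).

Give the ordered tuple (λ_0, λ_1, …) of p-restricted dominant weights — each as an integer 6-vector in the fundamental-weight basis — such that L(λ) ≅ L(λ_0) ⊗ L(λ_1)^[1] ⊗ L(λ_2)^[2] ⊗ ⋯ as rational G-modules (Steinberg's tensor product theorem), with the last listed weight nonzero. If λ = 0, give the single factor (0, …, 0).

ω-coordinates c = M·v, v = (-765, -327, 470, 569, 264, 437):
  c_1 = (-2)·(-765) + (2)·(-327) + 1·470 + (-3)·(569) + 0·264 + 1·437 = 76
  c_2 = (2)·(-765) + (-2)·(-327) + (-1)·(470) + 4·569 + 0·264 + (-2)·(437) = 56
  c_3 = (1)·(-765) + (-1)·(-327) + 0·470 + 4·569 + 0·264 + (-4)·(437) = 90
  c_4 = (1)·(-765) + (-1)·(-327) + 0·470 + 2·569 + 0·264 + (-1)·(437) = 263
  c_5 = (2)·(-765) + (-2)·(-327) + (-1)·(470) + 4·569 + 1·264 + (-2)·(437) = 320
  c_6 = (0)·(-765) + (1)·(-327) + 1·470 + 0·569 + 0·264 + 0·437 = 143
Expand coordinatewise in base 7:
  c_1 = 76 = 6·7^0 + 3·7^1 + 1·7^2
  c_2 = 56 = 0·7^0 + 1·7^1 + 1·7^2
  c_3 = 90 = 6·7^0 + 5·7^1 + 1·7^2
  c_4 = 263 = 4·7^0 + 2·7^1 + 5·7^2
  c_5 = 320 = 5·7^0 + 3·7^1 + 6·7^2
  c_6 = 143 = 3·7^0 + 6·7^1 + 2·7^2
Factor λ_0 = (6, 0, 6, 4, 5, 3)
Factor λ_1 = (3, 1, 5, 2, 3, 6)
Factor λ_2 = (1, 1, 1, 5, 6, 2)

((6, 0, 6, 4, 5, 3), (3, 1, 5, 2, 3, 6), (1, 1, 1, 5, 6, 2))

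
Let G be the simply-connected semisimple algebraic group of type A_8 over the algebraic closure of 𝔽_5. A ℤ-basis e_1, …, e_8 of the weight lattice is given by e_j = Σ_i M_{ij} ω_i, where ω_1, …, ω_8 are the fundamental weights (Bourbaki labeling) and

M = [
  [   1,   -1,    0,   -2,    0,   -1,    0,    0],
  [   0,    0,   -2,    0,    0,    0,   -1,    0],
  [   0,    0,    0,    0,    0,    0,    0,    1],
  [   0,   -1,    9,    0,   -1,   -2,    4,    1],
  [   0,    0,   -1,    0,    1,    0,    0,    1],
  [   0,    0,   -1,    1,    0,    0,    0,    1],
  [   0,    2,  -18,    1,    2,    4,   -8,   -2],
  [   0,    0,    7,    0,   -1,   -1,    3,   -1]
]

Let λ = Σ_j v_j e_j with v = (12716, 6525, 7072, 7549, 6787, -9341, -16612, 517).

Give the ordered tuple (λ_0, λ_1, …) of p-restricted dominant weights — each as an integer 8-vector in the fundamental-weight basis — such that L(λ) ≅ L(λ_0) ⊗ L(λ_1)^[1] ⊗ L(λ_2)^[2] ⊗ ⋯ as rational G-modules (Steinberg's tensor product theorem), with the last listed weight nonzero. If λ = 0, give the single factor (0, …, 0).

((4, 3, 2, 2, 2, 4, 0, 0), (1, 3, 3, 2, 1, 3, 0, 1), (2, 3, 0, 3, 4, 4, 0, 3), (3, 4, 4, 4, 1, 2, 1, 3), (0, 3, 0, 4, 0, 1, 2, 2))

In the fundamental-weight basis, λ has coordinates c = M·v (v = (12716, 6525, 7072, 7549, 6787, -9341, -16612, 517)):
  c_1 = 1*12716 + -1*6525 + 0*7072 + -2*7549 + 0*6787 + -1*-9341 + 0*-16612 + 0*517 = 434
  c_2 = 0*12716 + 0*6525 + -2*7072 + 0*7549 + 0*6787 + 0*-9341 + -1*-16612 + 0*517 = 2468
  c_3 = 0*12716 + 0*6525 + 0*7072 + 0*7549 + 0*6787 + 0*-9341 + 0*-16612 + 1*517 = 517
  c_4 = 0*12716 + -1*6525 + 9*7072 + 0*7549 + -1*6787 + -2*-9341 + 4*-16612 + 1*517 = 3087
  c_5 = 0*12716 + 0*6525 + -1*7072 + 0*7549 + 1*6787 + 0*-9341 + 0*-16612 + 1*517 = 232
  c_6 = 0*12716 + 0*6525 + -1*7072 + 1*7549 + 0*6787 + 0*-9341 + 0*-16612 + 1*517 = 994
  c_7 = 0*12716 + 2*6525 + -18*7072 + 1*7549 + 2*6787 + 4*-9341 + -8*-16612 + -2*517 = 1375
  c_8 = 0*12716 + 0*6525 + 7*7072 + 0*7549 + -1*6787 + -1*-9341 + 3*-16612 + -1*517 = 1705
Writing each c_i in base p = 5:
  c_1 = 434 = 4·5^0 + 1·5^1 + 2·5^2 + 3·5^3
  c_2 = 2468 = 3·5^0 + 3·5^1 + 3·5^2 + 4·5^3 + 3·5^4
  c_3 = 517 = 2·5^0 + 3·5^1 + 0·5^2 + 4·5^3
  c_4 = 3087 = 2·5^0 + 2·5^1 + 3·5^2 + 4·5^3 + 4·5^4
  c_5 = 232 = 2·5^0 + 1·5^1 + 4·5^2 + 1·5^3
  c_6 = 994 = 4·5^0 + 3·5^1 + 4·5^2 + 2·5^3 + 1·5^4
  c_7 = 1375 = 0·5^0 + 0·5^1 + 0·5^2 + 1·5^3 + 2·5^4
  c_8 = 1705 = 0·5^0 + 1·5^1 + 3·5^2 + 3·5^3 + 2·5^4
λ_0 = (4, 3, 2, 2, 2, 4, 0, 0)
λ_1 = (1, 3, 3, 2, 1, 3, 0, 1)
λ_2 = (2, 3, 0, 3, 4, 4, 0, 3)
λ_3 = (3, 4, 4, 4, 1, 2, 1, 3)
λ_4 = (0, 3, 0, 4, 0, 1, 2, 2)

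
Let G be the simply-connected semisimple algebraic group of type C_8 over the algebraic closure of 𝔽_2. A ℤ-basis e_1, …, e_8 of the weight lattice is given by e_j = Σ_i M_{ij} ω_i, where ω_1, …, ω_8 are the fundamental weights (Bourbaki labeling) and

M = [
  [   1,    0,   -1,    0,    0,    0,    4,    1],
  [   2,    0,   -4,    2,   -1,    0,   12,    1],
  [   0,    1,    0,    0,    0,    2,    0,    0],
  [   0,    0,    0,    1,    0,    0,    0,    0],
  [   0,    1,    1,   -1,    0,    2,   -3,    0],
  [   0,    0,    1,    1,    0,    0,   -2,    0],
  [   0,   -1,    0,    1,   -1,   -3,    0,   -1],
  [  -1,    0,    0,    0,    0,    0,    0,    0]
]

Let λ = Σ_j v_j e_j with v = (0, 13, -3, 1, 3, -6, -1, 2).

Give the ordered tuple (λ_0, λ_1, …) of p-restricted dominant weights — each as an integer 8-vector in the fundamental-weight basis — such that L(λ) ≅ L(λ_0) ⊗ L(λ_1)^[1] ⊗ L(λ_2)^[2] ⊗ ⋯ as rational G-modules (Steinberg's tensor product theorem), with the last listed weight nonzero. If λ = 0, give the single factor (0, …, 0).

Converting to the ω-basis (c_i = row i of M dotted with v = (0, 13, -3, 1, 3, -6, -1, 2)):
  c_1 = 1*0 + 0*13 + -1*-3 + 0*1 + 0*3 + 0*-6 + 4*-1 + 1*2 = 1
  c_2 = 2*0 + 0*13 + -4*-3 + 2*1 + -1*3 + 0*-6 + 12*-1 + 1*2 = 1
  c_3 = 0*0 + 1*13 + 0*-3 + 0*1 + 0*3 + 2*-6 + 0*-1 + 0*2 = 1
  c_4 = 0*0 + 0*13 + 0*-3 + 1*1 + 0*3 + 0*-6 + 0*-1 + 0*2 = 1
  c_5 = 0*0 + 1*13 + 1*-3 + -1*1 + 0*3 + 2*-6 + -3*-1 + 0*2 = 0
  c_6 = 0*0 + 0*13 + 1*-3 + 1*1 + 0*3 + 0*-6 + -2*-1 + 0*2 = 0
  c_7 = 0*0 + -1*13 + 0*-3 + 1*1 + -1*3 + -3*-6 + 0*-1 + -1*2 = 1
  c_8 = -1*0 + 0*13 + 0*-3 + 0*1 + 0*3 + 0*-6 + 0*-1 + 0*2 = 0
Base-2 expansion of each c_i:
  c_1 = 1 = 1·2^0
  c_2 = 1 = 1·2^0
  c_3 = 1 = 1·2^0
  c_4 = 1 = 1·2^0
  c_5 = 0
  c_6 = 0
  c_7 = 1 = 1·2^0
  c_8 = 0
p-restricted factor λ_0 = (1, 1, 1, 1, 0, 0, 1, 0)

((1, 1, 1, 1, 0, 0, 1, 0),)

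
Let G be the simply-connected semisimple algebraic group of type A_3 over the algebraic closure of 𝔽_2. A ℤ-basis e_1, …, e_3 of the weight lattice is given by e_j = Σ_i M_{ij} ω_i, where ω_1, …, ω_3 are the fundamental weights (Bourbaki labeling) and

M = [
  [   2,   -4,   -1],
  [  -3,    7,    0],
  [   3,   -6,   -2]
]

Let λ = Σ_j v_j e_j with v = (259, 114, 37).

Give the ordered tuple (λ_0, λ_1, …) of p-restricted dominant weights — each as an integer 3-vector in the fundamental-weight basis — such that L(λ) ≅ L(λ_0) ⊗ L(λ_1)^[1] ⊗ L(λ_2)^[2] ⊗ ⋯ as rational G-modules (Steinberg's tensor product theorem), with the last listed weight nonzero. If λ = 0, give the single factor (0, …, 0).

((1, 1, 1), (0, 0, 1), (0, 1, 0), (1, 0, 0), (1, 1, 1))

Compute c_i = Σ_j M_{ij} v_j with v = (259, 114, 37):
  c_1 = 2*259 + -4*114 + -1*37 = 25
  c_2 = -3*259 + 7*114 + 0*37 = 21
  c_3 = 3*259 + -6*114 + -2*37 = 19
Expand coordinatewise in base 2:
  c_1 = 25 = 1·2^0 + 0·2^1 + 0·2^2 + 1·2^3 + 1·2^4
  c_2 = 21 = 1·2^0 + 0·2^1 + 1·2^2 + 0·2^3 + 1·2^4
  c_3 = 19 = 1·2^0 + 1·2^1 + 0·2^2 + 0·2^3 + 1·2^4
Factor λ_0 = (1, 1, 1)
Factor λ_1 = (0, 0, 1)
Factor λ_2 = (0, 1, 0)
Factor λ_3 = (1, 0, 0)
Factor λ_4 = (1, 1, 1)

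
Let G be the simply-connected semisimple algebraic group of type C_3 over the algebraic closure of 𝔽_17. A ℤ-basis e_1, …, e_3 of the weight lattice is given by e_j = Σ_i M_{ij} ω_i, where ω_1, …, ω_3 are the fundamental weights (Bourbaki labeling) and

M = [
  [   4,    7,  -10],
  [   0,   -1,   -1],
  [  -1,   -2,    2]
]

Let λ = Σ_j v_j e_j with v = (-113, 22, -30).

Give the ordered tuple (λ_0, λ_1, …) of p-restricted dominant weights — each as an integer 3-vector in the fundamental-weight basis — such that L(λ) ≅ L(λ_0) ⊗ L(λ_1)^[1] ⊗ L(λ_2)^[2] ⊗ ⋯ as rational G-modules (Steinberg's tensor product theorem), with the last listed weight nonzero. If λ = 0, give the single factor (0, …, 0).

Change of basis e → ω: c = M·v where v = (-113, 22, -30):
  c_1 = (4)·(-113) + 7·22 + (-10)·(-30) = 2
  c_2 = (0)·(-113) + (-1)·(22) + (-1)·(-30) = 8
  c_3 = (-1)·(-113) + (-2)·(22) + (2)·(-30) = 9
Base-17 expansion of each c_i:
  c_1 = 2 = 2·17^0
  c_2 = 8 = 8·17^0
  c_3 = 9 = 9·17^0
Factor λ_0 = (2, 8, 9)

((2, 8, 9),)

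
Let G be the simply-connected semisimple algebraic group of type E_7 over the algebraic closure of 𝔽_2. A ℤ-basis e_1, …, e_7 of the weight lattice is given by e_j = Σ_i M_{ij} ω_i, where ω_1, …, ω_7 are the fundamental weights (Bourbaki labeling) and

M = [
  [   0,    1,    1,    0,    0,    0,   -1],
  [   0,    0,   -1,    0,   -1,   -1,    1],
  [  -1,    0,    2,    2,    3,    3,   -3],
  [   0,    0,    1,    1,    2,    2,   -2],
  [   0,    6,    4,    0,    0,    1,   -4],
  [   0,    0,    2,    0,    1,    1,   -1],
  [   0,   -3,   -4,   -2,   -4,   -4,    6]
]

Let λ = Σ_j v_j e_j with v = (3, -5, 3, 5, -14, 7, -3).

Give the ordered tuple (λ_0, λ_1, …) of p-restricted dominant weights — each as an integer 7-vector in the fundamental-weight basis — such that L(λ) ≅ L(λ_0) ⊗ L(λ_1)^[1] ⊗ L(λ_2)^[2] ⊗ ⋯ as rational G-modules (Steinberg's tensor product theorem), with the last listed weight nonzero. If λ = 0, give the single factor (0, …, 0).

((1, 1, 1, 0, 1, 0, 1), (0, 0, 0, 0, 0, 1, 1))

In the fundamental-weight basis, λ has coordinates c = M·v (v = (3, -5, 3, 5, -14, 7, -3)):
  c_1 = (0)·(3) + (1)·(-5) + (1)·(3) + (0)·(5) + (0)·(-14) + (0)·(7) + (-1)·(-3) = 1
  c_2 = (0)·(3) + (0)·(-5) + (-1)·(3) + (0)·(5) + (-1)·(-14) + (-1)·(7) + (1)·(-3) = 1
  c_3 = (-1)·(3) + (0)·(-5) + (2)·(3) + (2)·(5) + (3)·(-14) + (3)·(7) + (-3)·(-3) = 1
  c_4 = (0)·(3) + (0)·(-5) + (1)·(3) + (1)·(5) + (2)·(-14) + (2)·(7) + (-2)·(-3) = 0
  c_5 = (0)·(3) + (6)·(-5) + (4)·(3) + (0)·(5) + (0)·(-14) + (1)·(7) + (-4)·(-3) = 1
  c_6 = (0)·(3) + (0)·(-5) + (2)·(3) + (0)·(5) + (1)·(-14) + (1)·(7) + (-1)·(-3) = 2
  c_7 = (0)·(3) + (-3)·(-5) + (-4)·(3) + (-2)·(5) + (-4)·(-14) + (-4)·(7) + (6)·(-3) = 3
Base-2 expansion of each c_i:
  c_1 = 1 = 1·2^0
  c_2 = 1 = 1·2^0
  c_3 = 1 = 1·2^0
  c_4 = 0
  c_5 = 1 = 1·2^0
  c_6 = 2 = 0·2^0 + 1·2^1
  c_7 = 3 = 1·2^0 + 1·2^1
λ_0 = (1, 1, 1, 0, 1, 0, 1)
λ_1 = (0, 0, 0, 0, 0, 1, 1)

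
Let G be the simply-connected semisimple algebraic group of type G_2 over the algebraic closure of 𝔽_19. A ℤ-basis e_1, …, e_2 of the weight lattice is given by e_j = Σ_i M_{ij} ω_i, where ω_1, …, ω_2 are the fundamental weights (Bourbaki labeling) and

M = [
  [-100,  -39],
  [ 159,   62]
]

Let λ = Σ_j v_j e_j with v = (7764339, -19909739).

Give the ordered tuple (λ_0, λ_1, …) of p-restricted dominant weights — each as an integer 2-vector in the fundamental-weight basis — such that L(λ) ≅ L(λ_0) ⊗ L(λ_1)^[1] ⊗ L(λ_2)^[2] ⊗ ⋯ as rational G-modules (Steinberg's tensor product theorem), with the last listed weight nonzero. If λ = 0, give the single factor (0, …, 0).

((17, 18), (3, 4), (13, 7), (6, 18))

In the fundamental-weight basis, λ has coordinates c = M·v (v = (7764339, -19909739)):
  c_1 = (-100)·(7764339) + (-39)·(-19909739) = 45921
  c_2 = 159·7764339 + (62)·(-19909739) = 126083
Writing each c_i in base p = 19:
  c_1 = 45921 = 17·19^0 + 3·19^1 + 13·19^2 + 6·19^3
  c_2 = 126083 = 18·19^0 + 4·19^1 + 7·19^2 + 18·19^3
Factor λ_0 = (17, 18)
Factor λ_1 = (3, 4)
Factor λ_2 = (13, 7)
Factor λ_3 = (6, 18)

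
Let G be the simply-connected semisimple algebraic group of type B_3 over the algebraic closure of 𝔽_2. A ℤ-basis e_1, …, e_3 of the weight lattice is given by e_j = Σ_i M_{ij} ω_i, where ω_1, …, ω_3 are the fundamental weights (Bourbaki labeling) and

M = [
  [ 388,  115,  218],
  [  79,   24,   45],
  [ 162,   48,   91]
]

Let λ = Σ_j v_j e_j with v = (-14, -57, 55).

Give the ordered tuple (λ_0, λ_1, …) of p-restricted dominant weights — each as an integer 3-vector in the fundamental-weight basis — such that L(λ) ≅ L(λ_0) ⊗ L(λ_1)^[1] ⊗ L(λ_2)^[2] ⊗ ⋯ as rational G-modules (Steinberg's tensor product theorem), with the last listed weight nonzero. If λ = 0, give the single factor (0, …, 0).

((1, 1, 1), (1, 0, 0))

Change of basis e → ω: c = M·v where v = (-14, -57, 55):
  c_1 = (388)·(-14) + (115)·(-57) + (218)·(55) = 3
  c_2 = (79)·(-14) + (24)·(-57) + (45)·(55) = 1
  c_3 = (162)·(-14) + (48)·(-57) + (91)·(55) = 1
Writing each c_i in base p = 2:
  c_1 = 3 = 1·2^0 + 1·2^1
  c_2 = 1 = 1·2^0
  c_3 = 1 = 1·2^0
Factor λ_0 = (1, 1, 1)
Factor λ_1 = (1, 0, 0)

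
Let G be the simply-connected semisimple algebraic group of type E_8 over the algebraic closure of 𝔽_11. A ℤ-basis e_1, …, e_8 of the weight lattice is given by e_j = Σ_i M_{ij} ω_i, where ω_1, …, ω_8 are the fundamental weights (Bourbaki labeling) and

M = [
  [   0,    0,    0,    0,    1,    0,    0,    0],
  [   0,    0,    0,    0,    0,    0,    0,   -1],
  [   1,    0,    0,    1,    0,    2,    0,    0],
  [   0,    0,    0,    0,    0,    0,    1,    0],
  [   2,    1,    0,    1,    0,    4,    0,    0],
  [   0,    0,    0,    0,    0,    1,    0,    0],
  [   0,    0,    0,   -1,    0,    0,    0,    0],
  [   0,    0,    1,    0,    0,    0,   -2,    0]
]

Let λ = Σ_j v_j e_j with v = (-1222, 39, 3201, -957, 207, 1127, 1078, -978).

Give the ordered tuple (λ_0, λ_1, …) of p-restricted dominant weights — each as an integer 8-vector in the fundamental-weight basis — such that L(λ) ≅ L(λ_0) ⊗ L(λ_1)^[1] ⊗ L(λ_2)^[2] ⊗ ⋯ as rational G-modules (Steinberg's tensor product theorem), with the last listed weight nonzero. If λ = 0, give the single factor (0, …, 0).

((9, 10, 9, 0, 2, 5, 0, 0), (7, 0, 6, 10, 5, 3, 10, 7), (1, 8, 0, 8, 9, 9, 7, 8))

In the fundamental-weight basis, λ has coordinates c = M·v (v = (-1222, 39, 3201, -957, 207, 1127, 1078, -978)):
  c_1 = 0*-1222 + 0*39 + 0*3201 + 0*-957 + 1*207 + 0*1127 + 0*1078 + 0*-978 = 207
  c_2 = 0*-1222 + 0*39 + 0*3201 + 0*-957 + 0*207 + 0*1127 + 0*1078 + -1*-978 = 978
  c_3 = 1*-1222 + 0*39 + 0*3201 + 1*-957 + 0*207 + 2*1127 + 0*1078 + 0*-978 = 75
  c_4 = 0*-1222 + 0*39 + 0*3201 + 0*-957 + 0*207 + 0*1127 + 1*1078 + 0*-978 = 1078
  c_5 = 2*-1222 + 1*39 + 0*3201 + 1*-957 + 0*207 + 4*1127 + 0*1078 + 0*-978 = 1146
  c_6 = 0*-1222 + 0*39 + 0*3201 + 0*-957 + 0*207 + 1*1127 + 0*1078 + 0*-978 = 1127
  c_7 = 0*-1222 + 0*39 + 0*3201 + -1*-957 + 0*207 + 0*1127 + 0*1078 + 0*-978 = 957
  c_8 = 0*-1222 + 0*39 + 1*3201 + 0*-957 + 0*207 + 0*1127 + -2*1078 + 0*-978 = 1045
Writing each c_i in base p = 11:
  c_1 = 207 = 9·11^0 + 7·11^1 + 1·11^2
  c_2 = 978 = 10·11^0 + 0·11^1 + 8·11^2
  c_3 = 75 = 9·11^0 + 6·11^1
  c_4 = 1078 = 0·11^0 + 10·11^1 + 8·11^2
  c_5 = 1146 = 2·11^0 + 5·11^1 + 9·11^2
  c_6 = 1127 = 5·11^0 + 3·11^1 + 9·11^2
  c_7 = 957 = 0·11^0 + 10·11^1 + 7·11^2
  c_8 = 1045 = 0·11^0 + 7·11^1 + 8·11^2
p-restricted factor λ_0 = (9, 10, 9, 0, 2, 5, 0, 0)
p-restricted factor λ_1 = (7, 0, 6, 10, 5, 3, 10, 7)
p-restricted factor λ_2 = (1, 8, 0, 8, 9, 9, 7, 8)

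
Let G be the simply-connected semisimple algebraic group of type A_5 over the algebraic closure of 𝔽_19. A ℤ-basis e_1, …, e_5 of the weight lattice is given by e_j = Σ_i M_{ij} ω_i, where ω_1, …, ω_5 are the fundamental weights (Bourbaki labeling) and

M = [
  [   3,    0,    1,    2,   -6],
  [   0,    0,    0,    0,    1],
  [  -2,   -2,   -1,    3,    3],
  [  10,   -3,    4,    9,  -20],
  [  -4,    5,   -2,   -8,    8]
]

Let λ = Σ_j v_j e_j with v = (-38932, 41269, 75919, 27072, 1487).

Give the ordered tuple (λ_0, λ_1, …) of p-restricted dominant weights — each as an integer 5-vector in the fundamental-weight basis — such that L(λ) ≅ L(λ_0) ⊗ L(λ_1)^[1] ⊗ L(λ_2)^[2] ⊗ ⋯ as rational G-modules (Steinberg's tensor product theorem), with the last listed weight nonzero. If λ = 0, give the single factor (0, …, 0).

Converting to the ω-basis (c_i = row i of M dotted with v = (-38932, 41269, 75919, 27072, 1487)):
  c_1 = (3)·(-38932) + 0·41269 + 1·75919 + 2·27072 + (-6)·(1487) = 4345
  c_2 = (0)·(-38932) + 0·41269 + 0·75919 + 0·27072 + 1·1487 = 1487
  c_3 = (-2)·(-38932) + (-2)·(41269) + (-1)·(75919) + 3·27072 + 3·1487 = 5084
  c_4 = (10)·(-38932) + (-3)·(41269) + 4·75919 + 9·27072 + (-20)·(1487) = 4457
  c_5 = (-4)·(-38932) + 5·41269 + (-2)·(75919) + (-8)·(27072) + 8·1487 = 5555
Expand coordinatewise in base 19:
  c_1 = 4345 = 13·19^0 + 0·19^1 + 12·19^2
  c_2 = 1487 = 5·19^0 + 2·19^1 + 4·19^2
  c_3 = 5084 = 11·19^0 + 1·19^1 + 14·19^2
  c_4 = 4457 = 11·19^0 + 6·19^1 + 12·19^2
  c_5 = 5555 = 7·19^0 + 7·19^1 + 15·19^2
Factor λ_0 = (13, 5, 11, 11, 7)
Factor λ_1 = (0, 2, 1, 6, 7)
Factor λ_2 = (12, 4, 14, 12, 15)

((13, 5, 11, 11, 7), (0, 2, 1, 6, 7), (12, 4, 14, 12, 15))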